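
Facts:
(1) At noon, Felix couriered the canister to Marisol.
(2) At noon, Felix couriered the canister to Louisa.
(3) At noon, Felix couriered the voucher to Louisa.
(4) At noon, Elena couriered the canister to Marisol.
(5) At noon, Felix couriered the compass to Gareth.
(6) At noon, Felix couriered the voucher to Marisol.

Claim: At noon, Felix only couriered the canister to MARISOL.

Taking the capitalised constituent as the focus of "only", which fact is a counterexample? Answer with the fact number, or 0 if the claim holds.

Focus (in capitals) is "Marisol" — the recipient. "Only" excludes alternative recipients while holding fixed same agent, thing, setting (Felix / the canister / at noon).
Fact (2) shares the background but differs in recipient (Louisa) — a counterexample.

2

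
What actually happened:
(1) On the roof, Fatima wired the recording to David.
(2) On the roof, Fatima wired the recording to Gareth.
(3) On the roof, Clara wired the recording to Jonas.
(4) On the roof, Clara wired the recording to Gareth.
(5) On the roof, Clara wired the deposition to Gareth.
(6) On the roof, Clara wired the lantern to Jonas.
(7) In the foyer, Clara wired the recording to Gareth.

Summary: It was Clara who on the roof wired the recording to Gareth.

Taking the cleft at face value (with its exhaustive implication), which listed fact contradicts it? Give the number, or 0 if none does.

2

The cleft puts "Clara" in focus and presupposes the open proposition with the recording as thing and Gareth as recipient and on the roof as setting.
The exhaustive reading says no other agent fits that background.
Fact (2) shares the background but with agent = Fatima; exhaustivity is violated.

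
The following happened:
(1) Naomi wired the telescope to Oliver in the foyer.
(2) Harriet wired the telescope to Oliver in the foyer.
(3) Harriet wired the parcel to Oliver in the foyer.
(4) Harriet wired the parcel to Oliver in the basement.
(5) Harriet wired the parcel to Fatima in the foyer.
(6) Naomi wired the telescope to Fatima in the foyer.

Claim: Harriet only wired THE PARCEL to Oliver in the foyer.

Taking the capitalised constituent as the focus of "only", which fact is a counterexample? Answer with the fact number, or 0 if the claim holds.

2

The capitals mark "the parcel" as focus. So "only" rules out other things, with the rest (same agent, recipient, setting (Harriet / Oliver / in the foyer)) as background.
Fact (2) matches on same agent, recipient, setting (Harriet / Oliver / in the foyer), but has thing = the telescope instead. That refutes the claim.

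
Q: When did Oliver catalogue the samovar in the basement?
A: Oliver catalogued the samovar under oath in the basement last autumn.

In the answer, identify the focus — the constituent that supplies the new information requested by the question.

last autumn

The wh-word "when" asks about the time.
In the answer, "Oliver", "the samovar" and "in the basement" are given — repeated from the question.
"under oath" is also new, but it specifies the manner, which is not what the question asks about — so it is not the focus.
The constituent filling the time gap is "last autumn"; that is the focus.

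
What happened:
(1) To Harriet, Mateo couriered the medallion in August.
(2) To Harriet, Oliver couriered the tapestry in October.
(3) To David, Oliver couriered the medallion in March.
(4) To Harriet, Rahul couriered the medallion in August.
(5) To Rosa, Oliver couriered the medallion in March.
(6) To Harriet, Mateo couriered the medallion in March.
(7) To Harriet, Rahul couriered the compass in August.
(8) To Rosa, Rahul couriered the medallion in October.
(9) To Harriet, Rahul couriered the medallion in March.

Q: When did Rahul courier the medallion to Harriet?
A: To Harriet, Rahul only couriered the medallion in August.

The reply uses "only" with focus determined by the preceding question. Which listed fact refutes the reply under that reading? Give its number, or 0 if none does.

The question "When did ...?" targets the setting, so in the reply the focus falls on "in August".
So "only" ranges over settings; the rest (same agent, thing, recipient (Rahul / the medallion / Harriet)) is presupposed.
Fact (9) shares the background with a different setting (in March) — counterexample.
(Fact (7) would refute a reading with focus on the thing — but that is not what the question asks.)

9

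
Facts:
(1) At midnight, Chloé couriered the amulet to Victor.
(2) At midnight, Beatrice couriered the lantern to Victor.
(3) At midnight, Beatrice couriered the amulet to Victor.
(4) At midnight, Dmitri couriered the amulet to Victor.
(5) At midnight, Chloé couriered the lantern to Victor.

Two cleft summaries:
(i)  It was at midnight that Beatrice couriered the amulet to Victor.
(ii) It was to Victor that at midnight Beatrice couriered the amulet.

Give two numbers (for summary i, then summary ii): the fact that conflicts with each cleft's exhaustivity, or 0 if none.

0, 0

Summary (i) focuses "at midnight" (the setting); background same agent, thing, recipient (Beatrice / the amulet / Victor). No fact matches that background with a different setting, so 0.
Summary (ii) focuses "Victor" (the recipient); background same agent, thing, setting (Beatrice / the amulet / at midnight). No fact matches that background with a different recipient, so 0.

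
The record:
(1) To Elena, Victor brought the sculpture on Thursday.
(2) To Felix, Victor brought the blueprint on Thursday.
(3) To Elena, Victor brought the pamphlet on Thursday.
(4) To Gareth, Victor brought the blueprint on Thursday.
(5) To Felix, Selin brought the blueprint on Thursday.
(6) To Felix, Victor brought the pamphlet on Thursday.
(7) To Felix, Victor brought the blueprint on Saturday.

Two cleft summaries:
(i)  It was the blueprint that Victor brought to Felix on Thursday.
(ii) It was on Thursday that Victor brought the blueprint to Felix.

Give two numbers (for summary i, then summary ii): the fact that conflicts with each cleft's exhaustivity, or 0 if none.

6, 7

(i): focus "the blueprint". Looking for agent = Victor, recipient = Felix, setting = on Thursday with some other thing — fact (6) has the pamphlet there. Refuted.
(ii): focus "on Thursday". Looking for agent = Victor, thing = the blueprint, recipient = Felix with some other setting — fact (7) has on Saturday there. Refuted.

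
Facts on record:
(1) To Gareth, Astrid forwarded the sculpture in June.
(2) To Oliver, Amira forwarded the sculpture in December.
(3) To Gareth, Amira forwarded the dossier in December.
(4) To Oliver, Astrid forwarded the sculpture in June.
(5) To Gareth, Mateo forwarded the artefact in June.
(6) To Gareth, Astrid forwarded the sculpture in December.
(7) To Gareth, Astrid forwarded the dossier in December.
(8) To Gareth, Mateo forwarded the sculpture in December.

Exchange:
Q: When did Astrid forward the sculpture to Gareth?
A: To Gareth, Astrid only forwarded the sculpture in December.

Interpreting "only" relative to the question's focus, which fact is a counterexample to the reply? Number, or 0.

The question "When did ...?" targets the setting, so in the reply the focus falls on "in December".
So "only" ranges over settings; the rest (same agent, thing, recipient (Astrid / the sculpture / Gareth)) is presupposed.
Fact (1) shares the background with a different setting (in June) — counterexample.
(Fact (7) would refute a reading with focus on the thing — but that is not what the question asks.)

1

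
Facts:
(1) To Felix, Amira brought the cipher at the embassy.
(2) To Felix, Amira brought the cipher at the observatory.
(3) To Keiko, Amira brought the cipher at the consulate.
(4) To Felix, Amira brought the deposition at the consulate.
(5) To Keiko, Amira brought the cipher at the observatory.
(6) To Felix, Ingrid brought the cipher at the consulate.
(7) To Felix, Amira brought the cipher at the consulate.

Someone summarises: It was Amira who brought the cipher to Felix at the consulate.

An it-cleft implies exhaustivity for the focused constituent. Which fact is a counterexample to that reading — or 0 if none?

Focus of the cleft: "Amira" (the agent). Presupposed background: thing = the cipher, recipient = Felix, setting = at the consulate.
Exhaustivity: Amira is the only agent satisfying that background.
But fact (6) also has thing = the cipher, recipient = Felix, setting = at the consulate, with agent = Ingrid — so the exhaustive reading fails.

6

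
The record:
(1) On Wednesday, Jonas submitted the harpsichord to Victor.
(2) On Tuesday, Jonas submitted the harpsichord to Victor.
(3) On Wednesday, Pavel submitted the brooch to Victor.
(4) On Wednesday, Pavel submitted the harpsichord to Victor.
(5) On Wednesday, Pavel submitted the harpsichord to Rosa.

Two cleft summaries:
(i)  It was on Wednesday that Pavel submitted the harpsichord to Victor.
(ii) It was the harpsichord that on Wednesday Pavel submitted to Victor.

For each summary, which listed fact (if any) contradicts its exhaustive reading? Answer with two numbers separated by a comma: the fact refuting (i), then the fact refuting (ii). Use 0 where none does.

Summary (i) focuses "on Wednesday" (the setting); background agent = Pavel, thing = the harpsichord, recipient = Victor. No fact matches that background with a different setting, so 0.
Summary (ii) focuses "the harpsichord" (the thing); background agent = Pavel, recipient = Victor, setting = on Wednesday. Fact (3) matches that background with thing = the brooch — refutes (ii).

0, 3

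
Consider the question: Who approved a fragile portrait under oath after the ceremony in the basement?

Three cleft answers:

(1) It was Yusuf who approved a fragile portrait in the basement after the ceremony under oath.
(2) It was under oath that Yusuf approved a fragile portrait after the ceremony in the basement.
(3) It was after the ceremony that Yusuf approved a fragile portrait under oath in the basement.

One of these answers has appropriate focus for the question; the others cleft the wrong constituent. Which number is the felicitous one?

1

The question word "who" targets the subject (agent).
Option (1) clefts "Yusuf" — that matches what the question asks about.
Option (2) clefts "under oath" — the manner, not what was asked.
Option (3) clefts "after the ceremony" — the time, not what was asked.
So the congruent reply is (1).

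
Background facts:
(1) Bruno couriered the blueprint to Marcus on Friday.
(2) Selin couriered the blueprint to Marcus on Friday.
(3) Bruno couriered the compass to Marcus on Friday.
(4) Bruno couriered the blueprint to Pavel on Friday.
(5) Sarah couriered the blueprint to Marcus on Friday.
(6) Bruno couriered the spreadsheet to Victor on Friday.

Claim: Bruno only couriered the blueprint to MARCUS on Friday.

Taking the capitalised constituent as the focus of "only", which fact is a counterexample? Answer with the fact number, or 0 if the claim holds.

The capitals mark "Marcus" as focus. So "only" rules out other recipients, with the rest (Bruno as agent and the blueprint as thing and on Friday as setting) as background.
Fact (4) shares the background but differs in recipient (Pavel) — a counterexample.

4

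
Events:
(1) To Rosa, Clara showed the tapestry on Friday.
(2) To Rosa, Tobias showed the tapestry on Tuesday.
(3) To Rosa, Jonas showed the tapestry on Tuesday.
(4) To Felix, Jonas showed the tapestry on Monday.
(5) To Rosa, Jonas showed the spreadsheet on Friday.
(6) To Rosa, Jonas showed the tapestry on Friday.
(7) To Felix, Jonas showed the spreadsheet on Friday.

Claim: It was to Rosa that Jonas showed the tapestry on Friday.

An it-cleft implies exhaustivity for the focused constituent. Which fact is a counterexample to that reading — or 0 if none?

The cleft puts "Rosa" in focus and presupposes the open proposition with agent = Jonas, thing = the tapestry, setting = on Friday.
Exhaustivity: Rosa is the only recipient satisfying that background.
Every other fact differs from the presupposition on some backgrounded slot, so none challenges the exhaustivity.

0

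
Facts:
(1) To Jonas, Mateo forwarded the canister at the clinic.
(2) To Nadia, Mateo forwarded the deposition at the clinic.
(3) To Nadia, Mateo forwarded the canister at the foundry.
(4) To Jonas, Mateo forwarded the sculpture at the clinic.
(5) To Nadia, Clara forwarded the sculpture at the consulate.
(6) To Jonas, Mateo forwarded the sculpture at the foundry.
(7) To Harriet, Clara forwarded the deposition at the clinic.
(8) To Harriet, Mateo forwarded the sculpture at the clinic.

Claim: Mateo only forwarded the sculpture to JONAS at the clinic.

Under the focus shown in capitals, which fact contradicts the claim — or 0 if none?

Focus (in capitals) is "Jonas" — the recipient. "Only" excludes alternative recipients while holding fixed Mateo as agent and the sculpture as thing and at the clinic as setting.
Fact (8) shares the background but differs in recipient (Harriet) — a counterexample.

8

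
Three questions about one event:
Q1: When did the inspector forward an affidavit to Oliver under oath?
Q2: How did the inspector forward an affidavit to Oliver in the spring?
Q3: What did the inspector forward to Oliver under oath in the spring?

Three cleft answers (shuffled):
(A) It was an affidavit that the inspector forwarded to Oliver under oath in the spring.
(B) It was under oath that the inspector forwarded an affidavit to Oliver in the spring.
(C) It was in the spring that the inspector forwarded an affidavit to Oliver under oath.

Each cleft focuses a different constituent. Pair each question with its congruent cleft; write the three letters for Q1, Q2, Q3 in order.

CBA

Q1 asks about the time; cleft (C) focuses "in the spring", which is the time — so Q1 → C.
Q2 asks about the manner; cleft (B) focuses "under oath", which is the manner — so Q2 → B.
Q3 asks about the direct object; cleft (A) focuses "an affidavit", which is the direct object — so Q3 → A.
Mapping: Q1→C, Q2→B, Q3→A.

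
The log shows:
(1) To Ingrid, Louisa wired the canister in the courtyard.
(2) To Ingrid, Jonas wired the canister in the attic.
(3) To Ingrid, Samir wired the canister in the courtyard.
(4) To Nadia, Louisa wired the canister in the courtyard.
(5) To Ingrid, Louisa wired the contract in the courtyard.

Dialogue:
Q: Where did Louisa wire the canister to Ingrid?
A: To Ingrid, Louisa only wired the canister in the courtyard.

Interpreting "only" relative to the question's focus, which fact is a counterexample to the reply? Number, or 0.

0

Answering "Where did ...?" puts focus on the setting — here, "in the courtyard".
So "only" ranges over settings; the rest (agent = Louisa, thing = the canister, recipient = Ingrid) is presupposed.
No fact keeps agent = Louisa, thing = the canister, recipient = Ingrid while changing the setting; every other fact differs on something backgrounded. The reply stands.
(Fact (4) would refute a reading with focus on the recipient — but that is not what the question asks.)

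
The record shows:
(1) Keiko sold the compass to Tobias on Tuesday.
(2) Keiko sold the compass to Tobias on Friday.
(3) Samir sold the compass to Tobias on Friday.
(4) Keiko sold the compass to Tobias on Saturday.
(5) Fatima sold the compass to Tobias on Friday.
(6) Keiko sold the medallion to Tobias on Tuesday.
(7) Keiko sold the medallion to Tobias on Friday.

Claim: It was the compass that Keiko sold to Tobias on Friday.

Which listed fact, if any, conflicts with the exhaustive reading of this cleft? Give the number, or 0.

Focus of the cleft: "the compass" (the thing). Presupposed background: Keiko as agent and Tobias as recipient and on Friday as setting.
Exhaustivity: the compass is the only thing satisfying that background.
But fact (7) also has Keiko as agent and Tobias as recipient and on Friday as setting, with thing = the medallion — so the exhaustive reading fails.

7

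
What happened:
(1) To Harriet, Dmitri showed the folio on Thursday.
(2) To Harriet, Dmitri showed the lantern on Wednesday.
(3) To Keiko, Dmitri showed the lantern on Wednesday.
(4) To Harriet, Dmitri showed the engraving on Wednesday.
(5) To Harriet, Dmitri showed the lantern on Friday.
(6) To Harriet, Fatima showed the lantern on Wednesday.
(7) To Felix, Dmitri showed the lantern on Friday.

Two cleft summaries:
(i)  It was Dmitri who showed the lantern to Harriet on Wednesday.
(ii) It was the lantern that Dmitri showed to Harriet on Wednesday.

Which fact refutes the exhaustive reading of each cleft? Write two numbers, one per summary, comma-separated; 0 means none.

Summary (i) focuses "Dmitri" (the agent); background same thing, recipient, setting (the lantern / Harriet / on Wednesday). Fact (6) matches that background with agent = Fatima — refutes (i).
Summary (ii) focuses "the lantern" (the thing); background same agent, recipient, setting (Dmitri / Harriet / on Wednesday). Fact (4) matches that background with thing = the engraving — refutes (ii).

6, 4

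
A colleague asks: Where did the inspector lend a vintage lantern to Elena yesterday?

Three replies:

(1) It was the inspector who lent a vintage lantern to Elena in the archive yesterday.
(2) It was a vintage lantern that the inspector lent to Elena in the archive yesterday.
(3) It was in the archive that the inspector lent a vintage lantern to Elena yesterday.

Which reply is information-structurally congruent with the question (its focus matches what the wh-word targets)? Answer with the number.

The question word "where" targets the location.
Option (1) clefts "the inspector" — the subject (agent), not what was asked.
Option (2) clefts "a vintage lantern" — the direct object, not what was asked.
Option (3) clefts "in the archive" — that matches what the question asks about.
So the congruent reply is (3).

3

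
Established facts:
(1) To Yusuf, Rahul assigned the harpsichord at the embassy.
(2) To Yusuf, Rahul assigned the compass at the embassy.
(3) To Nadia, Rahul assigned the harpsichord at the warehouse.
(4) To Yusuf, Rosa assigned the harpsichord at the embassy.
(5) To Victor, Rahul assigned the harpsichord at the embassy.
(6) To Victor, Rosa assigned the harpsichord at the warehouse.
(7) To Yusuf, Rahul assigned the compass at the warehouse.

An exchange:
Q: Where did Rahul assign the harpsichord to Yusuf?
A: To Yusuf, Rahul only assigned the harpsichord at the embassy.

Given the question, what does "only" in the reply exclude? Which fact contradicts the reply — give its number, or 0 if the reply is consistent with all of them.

0

The question "Where did ...?" targets the setting, so in the reply the focus falls on "at the embassy".
So "only" ranges over settings; the rest (Rahul as agent and the harpsichord as thing and Yusuf as recipient) is presupposed.
No fact keeps Rahul as agent and the harpsichord as thing and Yusuf as recipient while changing the setting; every other fact differs on something backgrounded. The reply stands.
(Fact (2) would refute a reading with focus on the thing — but that is not what the question asks.)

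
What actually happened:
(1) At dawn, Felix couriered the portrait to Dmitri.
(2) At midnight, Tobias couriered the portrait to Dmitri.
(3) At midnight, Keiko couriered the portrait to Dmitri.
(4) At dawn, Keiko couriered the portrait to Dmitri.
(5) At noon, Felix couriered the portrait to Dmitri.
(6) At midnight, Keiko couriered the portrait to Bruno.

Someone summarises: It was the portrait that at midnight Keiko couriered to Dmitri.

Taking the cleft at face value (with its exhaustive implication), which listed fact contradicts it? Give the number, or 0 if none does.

0

The cleft puts "the portrait" in focus and presupposes the open proposition with agent = Keiko, recipient = Dmitri, setting = at midnight.
Exhaustivity: the portrait is the only thing satisfying that background.
No listed fact matches the background with a different thing. Exhaustivity holds.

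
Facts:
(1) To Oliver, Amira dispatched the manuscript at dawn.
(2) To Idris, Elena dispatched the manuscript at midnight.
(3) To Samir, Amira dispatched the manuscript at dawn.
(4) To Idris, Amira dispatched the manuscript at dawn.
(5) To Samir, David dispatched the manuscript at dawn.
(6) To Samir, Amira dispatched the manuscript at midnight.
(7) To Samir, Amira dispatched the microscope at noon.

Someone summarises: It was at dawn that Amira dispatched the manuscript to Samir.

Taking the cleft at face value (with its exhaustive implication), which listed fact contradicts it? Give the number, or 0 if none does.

The cleft puts "at dawn" in focus and presupposes the open proposition with same agent, thing, recipient (Amira / the manuscript / Samir).
The exhaustive reading says no other setting fits that background.
But fact (6) also has same agent, thing, recipient (Amira / the manuscript / Samir), with setting = at midnight — so the exhaustive reading fails.

6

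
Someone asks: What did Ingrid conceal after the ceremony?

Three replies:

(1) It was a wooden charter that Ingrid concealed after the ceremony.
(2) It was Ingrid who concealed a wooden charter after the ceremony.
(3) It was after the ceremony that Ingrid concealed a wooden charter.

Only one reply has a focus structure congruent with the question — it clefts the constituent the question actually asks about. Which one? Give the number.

The question word "what" targets the direct object.
Option (1) clefts "a wooden charter" — that matches what the question asks about.
Option (2) clefts "Ingrid" — the subject (agent), not what was asked.
Option (3) clefts "after the ceremony" — the time, not what was asked.
So the congruent reply is (1).

1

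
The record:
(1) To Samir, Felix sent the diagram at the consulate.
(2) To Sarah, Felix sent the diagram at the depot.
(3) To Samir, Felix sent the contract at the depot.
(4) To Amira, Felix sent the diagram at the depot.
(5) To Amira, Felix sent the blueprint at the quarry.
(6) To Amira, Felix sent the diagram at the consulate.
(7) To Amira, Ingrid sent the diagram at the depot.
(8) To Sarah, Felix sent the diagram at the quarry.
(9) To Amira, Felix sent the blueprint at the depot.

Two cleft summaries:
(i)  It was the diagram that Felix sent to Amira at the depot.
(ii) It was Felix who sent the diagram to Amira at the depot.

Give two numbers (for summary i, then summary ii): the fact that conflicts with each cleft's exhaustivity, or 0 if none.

Summary (i) focuses "the diagram" (the thing); background agent = Felix, recipient = Amira, setting = at the depot. Fact (9) matches that background with thing = the blueprint — refutes (i).
Summary (ii) focuses "Felix" (the agent); background thing = the diagram, recipient = Amira, setting = at the depot. Fact (7) matches that background with agent = Ingrid — refutes (ii).

9, 7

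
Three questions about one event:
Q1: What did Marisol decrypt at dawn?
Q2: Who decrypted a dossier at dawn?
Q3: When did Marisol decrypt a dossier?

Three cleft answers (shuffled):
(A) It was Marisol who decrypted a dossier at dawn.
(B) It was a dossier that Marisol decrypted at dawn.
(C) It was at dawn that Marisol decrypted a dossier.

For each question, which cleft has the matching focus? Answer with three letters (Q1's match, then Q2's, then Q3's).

Q1 asks about the direct object; cleft (B) focuses "a dossier", which is the direct object — so Q1 → B.
Q2 asks about the subject (agent); cleft (A) focuses "Marisol", which is the subject (agent) — so Q2 → A.
Q3 asks about the time; cleft (C) focuses "at dawn", which is the time — so Q3 → C.
Mapping: Q1→B, Q2→A, Q3→C.

BAC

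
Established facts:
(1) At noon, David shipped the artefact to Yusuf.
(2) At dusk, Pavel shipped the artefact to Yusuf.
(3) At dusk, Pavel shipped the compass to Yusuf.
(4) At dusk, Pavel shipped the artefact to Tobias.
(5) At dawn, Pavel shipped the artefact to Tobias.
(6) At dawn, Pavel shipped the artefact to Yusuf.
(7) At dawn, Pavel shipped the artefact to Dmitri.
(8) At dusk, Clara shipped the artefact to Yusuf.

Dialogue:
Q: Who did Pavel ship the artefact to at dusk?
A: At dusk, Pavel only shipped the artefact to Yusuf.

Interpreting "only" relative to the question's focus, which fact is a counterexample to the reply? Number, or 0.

4

Answering "Who did ... to ...?" puts focus on the recipient — here, "Yusuf".
"Only" then excludes alternative recipients while the background — same agent, thing, setting (Pavel / the artefact / at dusk) — is held fixed.
Fact (4) keeps same agent, thing, setting (Pavel / the artefact / at dusk) but has recipient = Tobias; that refutes the reply.
(Fact (6) would refute a reading with focus on the setting — but that is not what the question asks.)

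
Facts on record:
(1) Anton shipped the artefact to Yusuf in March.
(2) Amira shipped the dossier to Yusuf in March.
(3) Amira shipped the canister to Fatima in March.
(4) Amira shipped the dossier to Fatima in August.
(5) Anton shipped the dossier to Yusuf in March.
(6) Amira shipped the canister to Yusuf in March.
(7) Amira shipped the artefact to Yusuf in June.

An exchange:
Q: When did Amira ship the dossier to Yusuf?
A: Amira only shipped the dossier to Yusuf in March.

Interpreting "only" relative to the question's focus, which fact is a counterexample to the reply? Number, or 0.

The question "When did ...?" targets the setting, so in the reply the focus falls on "in March".
So "only" ranges over settings; the rest (agent = Amira, thing = the dossier, recipient = Yusuf) is presupposed.
No listed fact shares that background with another setting. Nothing contradicts the reply.
(Fact (6) would refute a reading with focus on the thing — but that is not what the question asks.)

0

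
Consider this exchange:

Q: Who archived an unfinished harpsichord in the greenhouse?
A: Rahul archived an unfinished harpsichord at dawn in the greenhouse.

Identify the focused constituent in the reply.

The wh-word "who" asks about the subject (agent).
In the answer, "an unfinished harpsichord" and "in the greenhouse" are given — repeated from the question.
"at dawn" is also new, but it specifies the time, which is not what the question asks about — so it is not the focus.
The constituent filling the subject (agent) gap is "Rahul"; that is the focus.

Rahul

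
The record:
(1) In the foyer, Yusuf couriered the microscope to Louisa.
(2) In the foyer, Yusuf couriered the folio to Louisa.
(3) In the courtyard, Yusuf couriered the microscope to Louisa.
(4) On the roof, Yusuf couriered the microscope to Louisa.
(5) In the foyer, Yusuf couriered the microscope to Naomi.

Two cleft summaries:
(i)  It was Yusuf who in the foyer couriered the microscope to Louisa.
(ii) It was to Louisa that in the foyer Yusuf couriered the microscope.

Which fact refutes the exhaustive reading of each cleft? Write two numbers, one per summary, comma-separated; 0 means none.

0, 5

(i): focus "Yusuf". No fact shares same thing, recipient, setting (the microscope / Louisa / in the foyer) with a different agent. 0.
(ii): focus "Louisa". Looking for same agent, thing, setting (Yusuf / the microscope / in the foyer) with some other recipient — fact (5) has Naomi there. Refuted.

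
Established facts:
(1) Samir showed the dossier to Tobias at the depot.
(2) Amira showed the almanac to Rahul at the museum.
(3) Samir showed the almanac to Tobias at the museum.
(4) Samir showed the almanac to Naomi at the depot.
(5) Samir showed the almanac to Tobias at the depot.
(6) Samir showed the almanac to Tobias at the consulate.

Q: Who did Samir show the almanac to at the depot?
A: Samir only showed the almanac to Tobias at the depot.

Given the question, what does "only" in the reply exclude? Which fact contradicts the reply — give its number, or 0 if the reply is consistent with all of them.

4

The question "Who did ... to ...?" targets the recipient, so in the reply the focus falls on "Tobias".
"Only" then excludes alternative recipients while the background — same agent, thing, setting (Samir / the almanac / at the depot) — is held fixed.
Fact (4) keeps same agent, thing, setting (Samir / the almanac / at the depot) but has recipient = Naomi; that refutes the reply.
(Fact (1) would refute a reading with focus on the thing — but that is not what the question asks.)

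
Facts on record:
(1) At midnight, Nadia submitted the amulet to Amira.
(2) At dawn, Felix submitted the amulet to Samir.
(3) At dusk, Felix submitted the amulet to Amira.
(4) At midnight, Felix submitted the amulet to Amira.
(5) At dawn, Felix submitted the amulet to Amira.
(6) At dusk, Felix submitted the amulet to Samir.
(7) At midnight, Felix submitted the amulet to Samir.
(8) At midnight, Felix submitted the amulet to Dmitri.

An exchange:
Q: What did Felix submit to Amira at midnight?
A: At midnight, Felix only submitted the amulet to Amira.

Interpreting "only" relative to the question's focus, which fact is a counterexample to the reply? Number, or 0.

0

Answering "What did ...?" puts focus on the thing — here, "the amulet".
"Only" then excludes alternative things while the background — agent = Felix, recipient = Amira, setting = at midnight — is held fixed.
No listed fact shares that background with another thing. Nothing contradicts the reply.
(Fact (3) would refute a reading with focus on the setting — but that is not what the question asks.)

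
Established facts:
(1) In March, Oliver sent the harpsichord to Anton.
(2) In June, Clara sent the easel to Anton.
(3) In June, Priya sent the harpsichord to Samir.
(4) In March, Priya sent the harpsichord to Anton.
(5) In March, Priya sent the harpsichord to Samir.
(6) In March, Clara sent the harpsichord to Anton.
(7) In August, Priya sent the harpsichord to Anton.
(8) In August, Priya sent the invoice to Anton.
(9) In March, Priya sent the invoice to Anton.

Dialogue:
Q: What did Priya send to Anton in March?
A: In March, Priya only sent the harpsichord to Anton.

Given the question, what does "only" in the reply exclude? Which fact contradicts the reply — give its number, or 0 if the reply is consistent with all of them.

9

Answering "What did ...?" puts focus on the thing — here, "the harpsichord".
So "only" ranges over things; the rest (Priya as agent and Anton as recipient and in March as setting) is presupposed.
Fact (9) keeps Priya as agent and Anton as recipient and in March as setting but has thing = the invoice; that refutes the reply.
(Fact (5) would refute a reading with focus on the recipient — but that is not what the question asks.)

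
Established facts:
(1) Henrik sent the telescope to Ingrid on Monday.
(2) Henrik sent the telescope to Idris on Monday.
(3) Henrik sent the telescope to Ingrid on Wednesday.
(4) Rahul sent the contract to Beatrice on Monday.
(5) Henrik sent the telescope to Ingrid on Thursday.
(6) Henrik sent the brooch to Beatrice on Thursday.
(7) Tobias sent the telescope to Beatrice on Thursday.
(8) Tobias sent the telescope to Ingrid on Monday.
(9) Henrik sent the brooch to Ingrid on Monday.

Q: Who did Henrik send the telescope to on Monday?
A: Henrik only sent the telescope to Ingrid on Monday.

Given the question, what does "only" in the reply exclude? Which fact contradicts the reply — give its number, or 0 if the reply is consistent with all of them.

2

The question "Who did ... to ...?" targets the recipient, so in the reply the focus falls on "Ingrid".
"Only" then excludes alternative recipients while the background — same agent, thing, setting (Henrik / the telescope / on Monday) — is held fixed.
Fact (2) keeps same agent, thing, setting (Henrik / the telescope / on Monday) but has recipient = Idris; that refutes the reply.
(Fact (3) would refute a reading with focus on the setting — but that is not what the question asks.)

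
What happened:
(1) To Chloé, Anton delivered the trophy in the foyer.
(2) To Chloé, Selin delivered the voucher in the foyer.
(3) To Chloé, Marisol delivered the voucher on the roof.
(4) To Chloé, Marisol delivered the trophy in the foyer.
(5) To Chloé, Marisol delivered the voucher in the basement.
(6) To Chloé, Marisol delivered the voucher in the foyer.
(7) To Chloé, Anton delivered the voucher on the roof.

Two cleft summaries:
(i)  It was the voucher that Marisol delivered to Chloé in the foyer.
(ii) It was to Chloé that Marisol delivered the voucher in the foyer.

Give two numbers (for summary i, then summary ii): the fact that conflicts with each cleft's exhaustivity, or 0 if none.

(i): focus "the voucher". Looking for agent = Marisol, recipient = Chloé, setting = in the foyer with some other thing — fact (4) has the trophy there. Refuted.
(ii): focus "Chloé". No fact shares agent = Marisol, thing = the voucher, setting = in the foyer with a different recipient. 0.

4, 0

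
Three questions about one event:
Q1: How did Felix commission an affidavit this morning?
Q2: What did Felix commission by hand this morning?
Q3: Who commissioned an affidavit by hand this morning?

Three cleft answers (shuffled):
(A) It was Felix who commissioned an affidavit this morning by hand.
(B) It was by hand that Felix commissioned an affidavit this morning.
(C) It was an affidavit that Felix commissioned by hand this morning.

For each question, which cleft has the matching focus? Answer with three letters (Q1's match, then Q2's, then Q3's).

Q1 asks about the manner; cleft (B) focuses "by hand", which is the manner — so Q1 → B.
Q2 asks about the direct object; cleft (C) focuses "an affidavit", which is the direct object — so Q2 → C.
Q3 asks about the subject (agent); cleft (A) focuses "Felix", which is the subject (agent) — so Q3 → A.
Mapping: Q1→B, Q2→C, Q3→A.

BCA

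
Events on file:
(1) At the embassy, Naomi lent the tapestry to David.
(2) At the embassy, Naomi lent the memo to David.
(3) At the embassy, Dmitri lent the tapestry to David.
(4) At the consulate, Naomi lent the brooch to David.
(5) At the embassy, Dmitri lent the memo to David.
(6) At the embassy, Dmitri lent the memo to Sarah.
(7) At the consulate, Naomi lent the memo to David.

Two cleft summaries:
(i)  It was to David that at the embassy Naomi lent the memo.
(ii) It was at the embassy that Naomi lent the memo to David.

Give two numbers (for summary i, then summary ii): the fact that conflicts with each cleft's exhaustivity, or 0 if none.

0, 7

Summary (i) focuses "David" (the recipient); background Naomi as agent and the memo as thing and at the embassy as setting. No fact matches that background with a different recipient, so 0.
Summary (ii) focuses "at the embassy" (the setting); background Naomi as agent and the memo as thing and David as recipient. Fact (7) matches that background with setting = at the consulate — refutes (ii).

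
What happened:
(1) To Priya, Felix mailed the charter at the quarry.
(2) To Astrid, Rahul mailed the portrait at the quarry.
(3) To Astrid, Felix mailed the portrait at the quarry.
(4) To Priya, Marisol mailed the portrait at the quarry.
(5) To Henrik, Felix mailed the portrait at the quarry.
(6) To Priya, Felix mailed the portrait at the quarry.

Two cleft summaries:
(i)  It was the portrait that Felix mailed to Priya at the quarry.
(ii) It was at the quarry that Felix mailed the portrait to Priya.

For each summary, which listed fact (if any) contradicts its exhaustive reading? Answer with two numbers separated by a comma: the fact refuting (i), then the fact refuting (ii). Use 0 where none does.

1, 0

(i): focus "the portrait". Looking for same agent, recipient, setting (Felix / Priya / at the quarry) with some other thing — fact (1) has the charter there. Refuted.
(ii): focus "at the quarry". No fact shares same agent, thing, recipient (Felix / the portrait / Priya) with a different setting. 0.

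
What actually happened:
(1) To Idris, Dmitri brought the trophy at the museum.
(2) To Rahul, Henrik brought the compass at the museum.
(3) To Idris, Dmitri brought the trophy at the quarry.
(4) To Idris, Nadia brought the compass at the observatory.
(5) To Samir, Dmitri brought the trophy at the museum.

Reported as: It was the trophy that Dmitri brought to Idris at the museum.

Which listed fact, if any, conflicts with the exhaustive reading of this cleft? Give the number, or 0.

0

The cleft puts "the trophy" in focus and presupposes the open proposition with Dmitri as agent and Idris as recipient and at the museum as setting.
The exhaustive reading says no other thing fits that background.
No listed fact matches the background with a different thing. Exhaustivity holds.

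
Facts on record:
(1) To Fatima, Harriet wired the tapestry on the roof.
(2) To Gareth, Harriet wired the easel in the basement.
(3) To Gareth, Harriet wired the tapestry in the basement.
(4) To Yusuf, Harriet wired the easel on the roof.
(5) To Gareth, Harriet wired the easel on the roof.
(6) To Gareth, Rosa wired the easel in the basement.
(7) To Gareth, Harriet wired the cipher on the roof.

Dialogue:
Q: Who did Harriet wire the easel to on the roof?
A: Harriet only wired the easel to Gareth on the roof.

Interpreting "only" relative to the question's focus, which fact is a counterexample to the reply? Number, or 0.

Answering "Who did ... to ...?" puts focus on the recipient — here, "Gareth".
"Only" then excludes alternative recipients while the background — same agent, thing, setting (Harriet / the easel / on the roof) — is held fixed.
Fact (4) keeps same agent, thing, setting (Harriet / the easel / on the roof) but has recipient = Yusuf; that refutes the reply.
(Fact (2) would refute a reading with focus on the setting — but that is not what the question asks.)

4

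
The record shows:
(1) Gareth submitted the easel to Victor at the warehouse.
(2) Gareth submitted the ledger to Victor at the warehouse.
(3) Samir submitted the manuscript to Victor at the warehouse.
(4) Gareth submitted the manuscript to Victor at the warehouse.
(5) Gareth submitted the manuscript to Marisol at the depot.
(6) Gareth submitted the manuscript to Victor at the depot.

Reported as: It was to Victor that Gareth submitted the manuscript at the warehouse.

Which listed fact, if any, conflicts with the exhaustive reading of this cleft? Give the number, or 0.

0

The cleft puts "Victor" in focus and presupposes the open proposition with same agent, thing, setting (Gareth / the manuscript / at the warehouse).
Exhaustivity: Victor is the only recipient satisfying that background.
No listed fact matches the background with a different recipient. Exhaustivity holds.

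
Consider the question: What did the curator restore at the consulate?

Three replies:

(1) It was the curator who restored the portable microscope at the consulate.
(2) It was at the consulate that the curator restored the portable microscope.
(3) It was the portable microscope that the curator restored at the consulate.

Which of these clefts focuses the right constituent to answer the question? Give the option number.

3

The question word "what" targets the direct object.
Option (1) clefts "the curator" — the subject (agent), not what was asked.
Option (2) clefts "at the consulate" — the location, not what was asked.
Option (3) clefts "the portable microscope" — that matches what the question asks about.
So the congruent reply is (3).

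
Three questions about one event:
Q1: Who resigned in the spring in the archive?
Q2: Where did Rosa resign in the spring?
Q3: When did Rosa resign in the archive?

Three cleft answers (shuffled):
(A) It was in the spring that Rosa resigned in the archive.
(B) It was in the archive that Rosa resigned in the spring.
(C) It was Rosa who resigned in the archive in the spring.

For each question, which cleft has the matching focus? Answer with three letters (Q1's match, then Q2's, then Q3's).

CBA

Q1 asks about the subject (agent); cleft (C) focuses "Rosa", which is the subject (agent) — so Q1 → C.
Q2 asks about the location; cleft (B) focuses "in the archive", which is the location — so Q2 → B.
Q3 asks about the time; cleft (A) focuses "in the spring", which is the time — so Q3 → A.
Mapping: Q1→C, Q2→B, Q3→A.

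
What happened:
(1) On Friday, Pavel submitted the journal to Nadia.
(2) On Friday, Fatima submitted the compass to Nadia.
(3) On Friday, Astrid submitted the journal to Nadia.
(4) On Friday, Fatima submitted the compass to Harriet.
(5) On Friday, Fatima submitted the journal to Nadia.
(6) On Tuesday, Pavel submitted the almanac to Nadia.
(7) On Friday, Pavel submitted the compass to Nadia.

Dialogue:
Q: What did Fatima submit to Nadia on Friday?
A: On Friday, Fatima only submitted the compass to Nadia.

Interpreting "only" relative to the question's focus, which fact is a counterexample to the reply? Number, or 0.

5

The question "What did ...?" targets the thing, so in the reply the focus falls on "the compass".
So "only" ranges over things; the rest (Fatima as agent and Nadia as recipient and on Friday as setting) is presupposed.
Fact (5) keeps Fatima as agent and Nadia as recipient and on Friday as setting but has thing = the journal; that refutes the reply.
(Fact (4) would refute a reading with focus on the recipient — but that is not what the question asks.)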